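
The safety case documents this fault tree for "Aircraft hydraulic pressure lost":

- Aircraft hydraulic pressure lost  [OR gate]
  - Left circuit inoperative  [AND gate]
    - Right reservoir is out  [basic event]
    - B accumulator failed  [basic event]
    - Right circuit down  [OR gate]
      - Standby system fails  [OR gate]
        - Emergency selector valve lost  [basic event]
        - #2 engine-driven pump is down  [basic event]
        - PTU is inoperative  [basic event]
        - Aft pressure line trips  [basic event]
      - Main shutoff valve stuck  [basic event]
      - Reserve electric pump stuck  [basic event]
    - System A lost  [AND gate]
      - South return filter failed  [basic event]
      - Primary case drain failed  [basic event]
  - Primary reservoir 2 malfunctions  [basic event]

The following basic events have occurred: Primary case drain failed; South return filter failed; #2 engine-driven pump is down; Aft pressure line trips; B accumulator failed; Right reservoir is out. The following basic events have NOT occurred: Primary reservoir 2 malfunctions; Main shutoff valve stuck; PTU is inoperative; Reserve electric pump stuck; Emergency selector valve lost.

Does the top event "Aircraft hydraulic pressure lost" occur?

Standby system fails [OR]: Emergency selector valve lost=not, #2 engine-driven pump is down=occurs, PTU is inoperative=not, Aft pressure line trips=occurs → at least one input occurs → occurs.
Right circuit down [OR]: Standby system fails=occurs, Main shutoff valve stuck=not, Reserve electric pump stuck=not → at least one input occurs → occurs.
System A lost [AND]: South return filter failed=occurs, Primary case drain failed=occurs → all inputs occur → occurs.
Left circuit inoperative [AND]: Right reservoir is out=occurs, B accumulator failed=occurs, Right circuit down=occurs, System A lost=occurs → all inputs occur → occurs.
Aircraft hydraulic pressure lost [OR]: Left circuit inoperative=occurs, Primary reservoir 2 malfunctions=not → at least one input occurs → occurs.

Yes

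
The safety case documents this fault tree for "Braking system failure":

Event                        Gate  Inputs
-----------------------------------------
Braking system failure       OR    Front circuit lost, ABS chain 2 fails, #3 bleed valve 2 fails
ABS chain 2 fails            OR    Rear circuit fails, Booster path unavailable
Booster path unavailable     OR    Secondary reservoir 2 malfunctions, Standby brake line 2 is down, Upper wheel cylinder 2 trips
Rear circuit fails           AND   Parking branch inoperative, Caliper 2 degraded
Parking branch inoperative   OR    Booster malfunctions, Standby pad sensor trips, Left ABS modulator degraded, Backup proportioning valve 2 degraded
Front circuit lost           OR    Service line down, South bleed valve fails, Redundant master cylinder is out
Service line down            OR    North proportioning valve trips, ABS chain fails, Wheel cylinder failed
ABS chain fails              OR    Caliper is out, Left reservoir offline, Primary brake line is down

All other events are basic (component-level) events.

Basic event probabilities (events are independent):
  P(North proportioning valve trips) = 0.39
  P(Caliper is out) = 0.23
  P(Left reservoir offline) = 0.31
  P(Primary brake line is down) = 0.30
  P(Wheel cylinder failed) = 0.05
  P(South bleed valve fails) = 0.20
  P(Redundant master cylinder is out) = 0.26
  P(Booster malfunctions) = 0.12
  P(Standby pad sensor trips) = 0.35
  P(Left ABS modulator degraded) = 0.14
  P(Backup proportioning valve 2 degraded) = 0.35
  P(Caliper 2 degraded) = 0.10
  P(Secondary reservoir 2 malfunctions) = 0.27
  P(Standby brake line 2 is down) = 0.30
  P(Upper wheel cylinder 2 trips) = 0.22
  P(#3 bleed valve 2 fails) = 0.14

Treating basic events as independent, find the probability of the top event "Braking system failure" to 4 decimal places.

P(ABS chain fails) [OR] = 1 − (1−0.23) × (1−0.31) × (1−0.30) = 0.628090
P(Service line down) [OR] = 1 − (1−0.39) × (1−0.628090) × (1−0.05) = 0.784478
P(Front circuit lost) [OR] = 1 − (1−0.784478) × (1−0.20) × (1−0.26) = 0.872411
P(Parking branch inoperative) [OR] = 1 − (1−0.12) × (1−0.35) × (1−0.14) × (1−0.35) = 0.680252
P(Rear circuit fails) [AND] = 0.680252 × 0.10 = 0.068025
P(Booster path unavailable) [OR] = 1 − (1−0.27) × (1−0.30) × (1−0.22) = 0.601420
P(ABS chain 2 fails) [OR] = 1 − (1−0.068025) × (1−0.601420) = 0.628533
P(Braking system failure) [OR] = 1 − (1−0.872411) × (1−0.628533) × (1−0.14) = 0.959240
Rounded to 4 decimal places: P(Braking system failure) ≈ 0.9592.

0.9592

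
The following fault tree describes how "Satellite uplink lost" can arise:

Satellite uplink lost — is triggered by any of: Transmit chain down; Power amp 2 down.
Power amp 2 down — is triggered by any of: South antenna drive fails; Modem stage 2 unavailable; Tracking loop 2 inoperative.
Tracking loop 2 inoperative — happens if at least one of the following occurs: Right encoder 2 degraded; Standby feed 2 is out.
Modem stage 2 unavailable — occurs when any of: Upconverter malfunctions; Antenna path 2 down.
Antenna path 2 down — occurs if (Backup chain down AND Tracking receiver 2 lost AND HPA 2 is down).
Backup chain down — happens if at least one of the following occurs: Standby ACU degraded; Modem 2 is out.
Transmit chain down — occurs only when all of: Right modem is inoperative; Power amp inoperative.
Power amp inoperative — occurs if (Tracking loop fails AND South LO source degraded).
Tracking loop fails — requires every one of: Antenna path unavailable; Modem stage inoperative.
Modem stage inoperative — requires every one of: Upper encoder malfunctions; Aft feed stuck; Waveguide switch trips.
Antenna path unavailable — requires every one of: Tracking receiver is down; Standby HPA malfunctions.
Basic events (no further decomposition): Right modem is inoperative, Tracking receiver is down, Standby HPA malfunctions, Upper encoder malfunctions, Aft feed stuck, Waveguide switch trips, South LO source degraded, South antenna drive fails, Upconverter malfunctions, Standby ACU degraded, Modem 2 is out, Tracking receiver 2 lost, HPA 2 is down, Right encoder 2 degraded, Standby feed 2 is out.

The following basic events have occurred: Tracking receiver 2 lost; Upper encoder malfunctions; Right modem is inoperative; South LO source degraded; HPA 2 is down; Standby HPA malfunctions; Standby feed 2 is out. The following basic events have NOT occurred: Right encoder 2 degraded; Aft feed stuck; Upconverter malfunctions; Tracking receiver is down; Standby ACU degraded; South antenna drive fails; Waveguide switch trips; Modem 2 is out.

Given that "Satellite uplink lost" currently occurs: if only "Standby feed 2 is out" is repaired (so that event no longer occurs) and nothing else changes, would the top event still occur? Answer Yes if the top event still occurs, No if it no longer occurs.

No

Counterfactual: set "Standby feed 2 is out" to not occurred.
Antenna path unavailable [AND]: Tracking receiver is down=not, Standby HPA malfunctions=occurs → not all inputs occur → does not occur.
Modem stage inoperative [AND]: Upper encoder malfunctions=occurs, Aft feed stuck=not, Waveguide switch trips=not → not all inputs occur → does not occur.
Tracking loop fails [AND]: Antenna path unavailable=not, Modem stage inoperative=not → not all inputs occur → does not occur.
Power amp inoperative [AND]: Tracking loop fails=not, South LO source degraded=occurs → not all inputs occur → does not occur.
Transmit chain down [AND]: Right modem is inoperative=occurs, Power amp inoperative=not → not all inputs occur → does not occur.
Backup chain down [OR]: Standby ACU degraded=not, Modem 2 is out=not → no input occurs → does not occur.
Antenna path 2 down [AND]: Backup chain down=not, Tracking receiver 2 lost=occurs, HPA 2 is down=occurs → not all inputs occur → does not occur.
Modem stage 2 unavailable [OR]: Upconverter malfunctions=not, Antenna path 2 down=not → no input occurs → does not occur.
Tracking loop 2 inoperative [OR]: Right encoder 2 degraded=not, Standby feed 2 is out=not → no input occurs → does not occur.
Power amp 2 down [OR]: South antenna drive fails=not, Modem stage 2 unavailable=not, Tracking loop 2 inoperative=not → no input occurs → does not occur.
Satellite uplink lost [OR]: Transmit chain down=not, Power amp 2 down=not → no input occurs → does not occur.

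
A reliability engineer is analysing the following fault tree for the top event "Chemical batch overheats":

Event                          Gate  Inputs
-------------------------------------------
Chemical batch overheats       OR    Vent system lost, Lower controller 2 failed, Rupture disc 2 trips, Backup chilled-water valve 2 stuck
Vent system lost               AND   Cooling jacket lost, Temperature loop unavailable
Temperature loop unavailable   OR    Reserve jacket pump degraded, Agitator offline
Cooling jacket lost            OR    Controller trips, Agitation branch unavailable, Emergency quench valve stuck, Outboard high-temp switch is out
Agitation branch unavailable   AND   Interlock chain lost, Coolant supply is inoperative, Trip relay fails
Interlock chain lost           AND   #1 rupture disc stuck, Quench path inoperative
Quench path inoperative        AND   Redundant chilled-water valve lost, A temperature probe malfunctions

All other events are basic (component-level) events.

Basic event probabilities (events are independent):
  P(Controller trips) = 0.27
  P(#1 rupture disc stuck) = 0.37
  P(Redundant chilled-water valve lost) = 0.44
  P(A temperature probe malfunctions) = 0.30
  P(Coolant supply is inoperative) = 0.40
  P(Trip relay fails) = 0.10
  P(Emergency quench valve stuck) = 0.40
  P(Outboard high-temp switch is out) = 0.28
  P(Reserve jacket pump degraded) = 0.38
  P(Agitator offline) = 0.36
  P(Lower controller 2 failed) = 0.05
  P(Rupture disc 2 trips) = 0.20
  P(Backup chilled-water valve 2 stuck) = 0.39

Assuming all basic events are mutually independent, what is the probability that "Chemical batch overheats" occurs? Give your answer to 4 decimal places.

0.7280

P(Quench path inoperative) [AND] = 0.44 × 0.30 = 0.132000
P(Interlock chain lost) [AND] = 0.37 × 0.132000 = 0.048840
P(Agitation branch unavailable) [AND] = 0.048840 × 0.40 × 0.10 = 0.001954
P(Cooling jacket lost) [OR] = 1 − (1−0.27) × (1−0.001954) × (1−0.40) × (1−0.28) = 0.685256
P(Temperature loop unavailable) [OR] = 1 − (1−0.38) × (1−0.36) = 0.603200
P(Vent system lost) [AND] = 0.685256 × 0.603200 = 0.413346
P(Chemical batch overheats) [OR] = 1 − (1−0.413346) × (1−0.05) × (1−0.20) × (1−0.39) = 0.728027
Rounded to 4 decimal places: P(Chemical batch overheats) ≈ 0.7280.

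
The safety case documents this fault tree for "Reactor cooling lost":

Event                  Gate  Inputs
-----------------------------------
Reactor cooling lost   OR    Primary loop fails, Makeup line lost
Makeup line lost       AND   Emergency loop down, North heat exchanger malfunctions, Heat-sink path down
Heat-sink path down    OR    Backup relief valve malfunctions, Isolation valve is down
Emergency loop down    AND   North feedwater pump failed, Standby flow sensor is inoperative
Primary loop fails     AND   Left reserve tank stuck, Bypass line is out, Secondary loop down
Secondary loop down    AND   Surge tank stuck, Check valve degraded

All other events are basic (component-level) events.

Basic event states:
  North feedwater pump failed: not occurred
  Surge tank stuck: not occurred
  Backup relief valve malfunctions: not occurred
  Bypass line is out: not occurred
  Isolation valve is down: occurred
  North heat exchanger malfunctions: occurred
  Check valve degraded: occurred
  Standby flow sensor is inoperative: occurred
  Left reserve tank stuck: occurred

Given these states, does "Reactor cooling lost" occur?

No

Secondary loop down [AND]: Surge tank stuck=not, Check valve degraded=occurs → not all inputs occur → does not occur.
Primary loop fails [AND]: Left reserve tank stuck=occurs, Bypass line is out=not, Secondary loop down=not → not all inputs occur → does not occur.
Emergency loop down [AND]: North feedwater pump failed=not, Standby flow sensor is inoperative=occurs → not all inputs occur → does not occur.
Heat-sink path down [OR]: Backup relief valve malfunctions=not, Isolation valve is down=occurs → at least one input occurs → occurs.
Makeup line lost [AND]: Emergency loop down=not, North heat exchanger malfunctions=occurs, Heat-sink path down=occurs → not all inputs occur → does not occur.
Reactor cooling lost [OR]: Primary loop fails=not, Makeup line lost=not → no input occurs → does not occur.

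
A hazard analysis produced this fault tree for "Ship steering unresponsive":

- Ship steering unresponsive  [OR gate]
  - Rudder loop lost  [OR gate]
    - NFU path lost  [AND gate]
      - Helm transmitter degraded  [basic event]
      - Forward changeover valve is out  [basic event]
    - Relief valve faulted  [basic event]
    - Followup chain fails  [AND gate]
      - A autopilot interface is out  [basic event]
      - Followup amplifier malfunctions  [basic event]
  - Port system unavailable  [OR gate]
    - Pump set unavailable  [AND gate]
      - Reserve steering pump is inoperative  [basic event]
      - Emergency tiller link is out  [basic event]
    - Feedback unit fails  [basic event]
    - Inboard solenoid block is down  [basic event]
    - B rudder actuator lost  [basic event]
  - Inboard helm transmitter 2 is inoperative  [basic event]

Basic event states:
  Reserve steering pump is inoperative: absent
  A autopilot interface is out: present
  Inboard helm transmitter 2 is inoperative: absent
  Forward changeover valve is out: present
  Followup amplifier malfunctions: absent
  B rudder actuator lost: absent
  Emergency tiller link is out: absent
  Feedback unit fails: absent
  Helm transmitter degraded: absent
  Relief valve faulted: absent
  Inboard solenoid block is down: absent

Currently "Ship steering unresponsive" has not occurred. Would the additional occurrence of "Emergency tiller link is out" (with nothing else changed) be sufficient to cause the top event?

No

Counterfactual: set "Emergency tiller link is out" to occurred.
NFU path lost [AND]: Helm transmitter degraded=not, Forward changeover valve is out=occurs → not all inputs occur → does not occur.
Followup chain fails [AND]: A autopilot interface is out=occurs, Followup amplifier malfunctions=not → not all inputs occur → does not occur.
Rudder loop lost [OR]: NFU path lost=not, Relief valve faulted=not, Followup chain fails=not → no input occurs → does not occur.
Pump set unavailable [AND]: Reserve steering pump is inoperative=not, Emergency tiller link is out=occurs → not all inputs occur → does not occur.
Port system unavailable [OR]: Pump set unavailable=not, Feedback unit fails=not, Inboard solenoid block is down=not, B rudder actuator lost=not → no input occurs → does not occur.
Ship steering unresponsive [OR]: Rudder loop lost=not, Port system unavailable=not, Inboard helm transmitter 2 is inoperative=not → no input occurs → does not occur.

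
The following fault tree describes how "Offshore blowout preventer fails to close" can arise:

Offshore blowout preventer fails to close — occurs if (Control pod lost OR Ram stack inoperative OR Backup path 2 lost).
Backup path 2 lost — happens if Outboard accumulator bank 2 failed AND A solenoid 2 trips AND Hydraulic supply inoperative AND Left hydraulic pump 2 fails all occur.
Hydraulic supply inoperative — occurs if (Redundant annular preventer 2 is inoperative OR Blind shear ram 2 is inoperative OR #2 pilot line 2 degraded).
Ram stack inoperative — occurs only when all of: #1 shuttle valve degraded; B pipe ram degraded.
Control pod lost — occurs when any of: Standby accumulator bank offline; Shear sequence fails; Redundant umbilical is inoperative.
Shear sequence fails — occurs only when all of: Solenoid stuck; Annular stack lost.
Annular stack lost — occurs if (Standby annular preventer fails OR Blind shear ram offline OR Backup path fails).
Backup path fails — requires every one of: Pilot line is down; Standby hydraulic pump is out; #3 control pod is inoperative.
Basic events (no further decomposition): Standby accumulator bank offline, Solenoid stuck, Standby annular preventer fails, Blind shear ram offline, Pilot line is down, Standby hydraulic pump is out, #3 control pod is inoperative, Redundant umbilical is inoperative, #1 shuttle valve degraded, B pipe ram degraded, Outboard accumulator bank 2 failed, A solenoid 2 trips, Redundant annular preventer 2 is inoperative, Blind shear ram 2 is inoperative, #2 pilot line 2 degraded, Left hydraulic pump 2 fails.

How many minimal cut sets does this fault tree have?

Backup path fails [AND]: one cut set from each child combined → 1 × 1 × 1 = 1 cut set(s).
Annular stack lost [OR]: union of children's cut sets → 3 cut set(s).
Shear sequence fails [AND]: one cut set from each child combined → 1 × 3 = 3 cut set(s).
Control pod lost [OR]: union of children's cut sets → 5 cut set(s).
Ram stack inoperative [AND]: one cut set from each child combined → 1 × 1 = 1 cut set(s).
Hydraulic supply inoperative [OR]: union of children's cut sets → 3 cut set(s).
Backup path 2 lost [AND]: one cut set from each child combined → 1 × 1 × 3 × 1 = 3 cut set(s).
Offshore blowout preventer fails to close [OR]: union of children's cut sets → 9 cut set(s).
Minimal cut sets: {Standby accumulator bank offline}; {Solenoid stuck, Standby annular preventer fails}; {Blind shear ram offline, Solenoid stuck}; {#3 control pod is inoperative, Pilot line is down, Solenoid stuck, Standby hydraulic pump is out}; {Redundant umbilical is inoperative}; {#1 shuttle valve degraded, B pipe ram degraded}; {A solenoid 2 trips, Left hydraulic pump 2 fails, Outboard accumulator bank 2 failed, Redundant annular preventer 2 is inoperative}; {A solenoid 2 trips, Blind shear ram 2 is inoperative, Left hydraulic pump 2 fails, Outboard accumulator bank 2 failed}; {#2 pilot line 2 degraded, A solenoid 2 trips, Left hydraulic pump 2 fails, Outboard accumulator bank 2 failed}.

9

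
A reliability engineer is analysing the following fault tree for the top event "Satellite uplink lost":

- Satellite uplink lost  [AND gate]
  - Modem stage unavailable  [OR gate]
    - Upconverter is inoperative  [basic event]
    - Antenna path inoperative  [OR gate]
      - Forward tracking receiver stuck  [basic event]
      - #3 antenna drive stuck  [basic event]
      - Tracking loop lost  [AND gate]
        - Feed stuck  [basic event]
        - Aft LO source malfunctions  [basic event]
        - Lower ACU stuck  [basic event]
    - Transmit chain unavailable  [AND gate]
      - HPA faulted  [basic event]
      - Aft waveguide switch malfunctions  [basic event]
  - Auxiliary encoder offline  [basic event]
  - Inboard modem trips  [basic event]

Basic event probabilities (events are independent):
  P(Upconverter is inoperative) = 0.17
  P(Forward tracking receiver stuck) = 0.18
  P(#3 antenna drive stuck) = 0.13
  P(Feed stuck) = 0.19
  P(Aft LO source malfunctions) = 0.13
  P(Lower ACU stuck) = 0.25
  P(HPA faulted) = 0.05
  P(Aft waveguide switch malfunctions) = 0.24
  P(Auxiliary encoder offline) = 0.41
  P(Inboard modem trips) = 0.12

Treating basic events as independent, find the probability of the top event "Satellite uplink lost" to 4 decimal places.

P(Tracking loop lost) [AND] = 0.19 × 0.13 × 0.25 = 0.006175
P(Antenna path inoperative) [OR] = 1 − (1−0.18) × (1−0.13) × (1−0.006175) = 0.291005
P(Transmit chain unavailable) [AND] = 0.05 × 0.24 = 0.012000
P(Modem stage unavailable) [OR] = 1 − (1−0.17) × (1−0.291005) × (1−0.012000) = 0.418596
P(Satellite uplink lost) [AND] = 0.418596 × 0.41 × 0.12 = 0.020595
Rounded to 4 decimal places: P(Satellite uplink lost) ≈ 0.0206.

0.0206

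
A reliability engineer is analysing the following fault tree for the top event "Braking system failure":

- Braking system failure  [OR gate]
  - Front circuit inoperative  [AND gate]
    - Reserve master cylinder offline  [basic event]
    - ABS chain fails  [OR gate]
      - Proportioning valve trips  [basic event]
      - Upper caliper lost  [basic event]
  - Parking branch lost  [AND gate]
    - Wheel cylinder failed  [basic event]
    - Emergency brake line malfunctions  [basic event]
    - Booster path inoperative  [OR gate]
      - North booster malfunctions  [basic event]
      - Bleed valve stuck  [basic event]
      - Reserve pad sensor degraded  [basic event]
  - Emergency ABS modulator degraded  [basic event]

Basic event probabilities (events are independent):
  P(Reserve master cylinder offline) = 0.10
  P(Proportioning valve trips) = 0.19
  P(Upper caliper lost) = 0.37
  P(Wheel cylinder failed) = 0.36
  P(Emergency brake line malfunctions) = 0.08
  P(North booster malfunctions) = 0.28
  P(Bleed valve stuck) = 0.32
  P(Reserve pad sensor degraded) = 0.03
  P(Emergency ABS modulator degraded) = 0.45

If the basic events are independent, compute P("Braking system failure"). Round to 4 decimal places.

0.4848

P(ABS chain fails) [OR] = 1 − (1−0.19) × (1−0.37) = 0.489700
P(Front circuit inoperative) [AND] = 0.10 × 0.489700 = 0.048970
P(Booster path inoperative) [OR] = 1 − (1−0.28) × (1−0.32) × (1−0.03) = 0.525088
P(Parking branch lost) [AND] = 0.36 × 0.08 × 0.525088 = 0.015123
P(Braking system failure) [OR] = 1 − (1−0.048970) × (1−0.015123) × (1−0.45) = 0.484844
Rounded to 4 decimal places: P(Braking system failure) ≈ 0.4848.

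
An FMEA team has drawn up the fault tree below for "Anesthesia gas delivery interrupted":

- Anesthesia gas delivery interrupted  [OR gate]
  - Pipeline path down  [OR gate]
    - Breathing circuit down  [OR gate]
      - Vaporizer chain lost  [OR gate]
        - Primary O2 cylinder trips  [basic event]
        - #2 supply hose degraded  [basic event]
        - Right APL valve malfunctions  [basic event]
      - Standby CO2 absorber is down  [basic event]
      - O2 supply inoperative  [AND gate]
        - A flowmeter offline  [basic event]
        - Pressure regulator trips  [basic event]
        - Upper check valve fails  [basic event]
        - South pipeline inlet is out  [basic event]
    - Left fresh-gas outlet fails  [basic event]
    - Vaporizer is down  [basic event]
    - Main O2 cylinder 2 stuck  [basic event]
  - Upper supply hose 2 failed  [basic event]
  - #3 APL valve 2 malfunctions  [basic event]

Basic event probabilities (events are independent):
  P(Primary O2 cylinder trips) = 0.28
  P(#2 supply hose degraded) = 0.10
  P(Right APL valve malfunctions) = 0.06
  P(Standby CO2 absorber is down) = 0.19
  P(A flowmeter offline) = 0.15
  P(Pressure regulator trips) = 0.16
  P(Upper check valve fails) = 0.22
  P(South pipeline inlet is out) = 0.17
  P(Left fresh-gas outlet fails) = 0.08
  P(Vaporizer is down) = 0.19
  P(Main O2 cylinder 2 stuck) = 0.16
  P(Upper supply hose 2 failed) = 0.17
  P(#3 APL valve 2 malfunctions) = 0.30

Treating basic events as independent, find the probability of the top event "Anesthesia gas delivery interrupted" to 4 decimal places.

P(Vaporizer chain lost) [OR] = 1 − (1−0.28) × (1−0.10) × (1−0.06) = 0.390880
P(O2 supply inoperative) [AND] = 0.15 × 0.16 × 0.22 × 0.17 = 0.000898
P(Breathing circuit down) [OR] = 1 − (1−0.390880) × (1−0.19) × (1−0.000898) = 0.507056
P(Pipeline path down) [OR] = 1 − (1−0.507056) × (1−0.08) × (1−0.19) × (1−0.16) = 0.691433
P(Anesthesia gas delivery interrupted) [OR] = 1 − (1−0.691433) × (1−0.17) × (1−0.30) = 0.820723
Rounded to 4 decimal places: P(Anesthesia gas delivery interrupted) ≈ 0.8207.

0.8207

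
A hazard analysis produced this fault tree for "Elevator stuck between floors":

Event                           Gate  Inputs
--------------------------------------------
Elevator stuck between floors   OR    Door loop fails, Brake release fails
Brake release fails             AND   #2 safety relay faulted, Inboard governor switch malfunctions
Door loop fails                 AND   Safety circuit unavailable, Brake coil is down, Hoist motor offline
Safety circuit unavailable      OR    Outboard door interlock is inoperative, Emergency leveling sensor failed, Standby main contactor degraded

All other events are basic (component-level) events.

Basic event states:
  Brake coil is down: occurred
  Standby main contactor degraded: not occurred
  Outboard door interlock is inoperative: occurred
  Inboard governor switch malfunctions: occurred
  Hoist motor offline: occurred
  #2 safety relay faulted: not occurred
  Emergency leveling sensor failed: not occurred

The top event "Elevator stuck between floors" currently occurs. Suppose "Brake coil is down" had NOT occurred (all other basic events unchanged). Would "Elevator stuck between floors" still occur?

No

Counterfactual: set "Brake coil is down" to not occurred.
Safety circuit unavailable [OR]: Outboard door interlock is inoperative=occurs, Emergency leveling sensor failed=not, Standby main contactor degraded=not → at least one input occurs → occurs.
Door loop fails [AND]: Safety circuit unavailable=occurs, Brake coil is down=not, Hoist motor offline=occurs → not all inputs occur → does not occur.
Brake release fails [AND]: #2 safety relay faulted=not, Inboard governor switch malfunctions=occurs → not all inputs occur → does not occur.
Elevator stuck between floors [OR]: Door loop fails=not, Brake release fails=not → no input occurs → does not occur.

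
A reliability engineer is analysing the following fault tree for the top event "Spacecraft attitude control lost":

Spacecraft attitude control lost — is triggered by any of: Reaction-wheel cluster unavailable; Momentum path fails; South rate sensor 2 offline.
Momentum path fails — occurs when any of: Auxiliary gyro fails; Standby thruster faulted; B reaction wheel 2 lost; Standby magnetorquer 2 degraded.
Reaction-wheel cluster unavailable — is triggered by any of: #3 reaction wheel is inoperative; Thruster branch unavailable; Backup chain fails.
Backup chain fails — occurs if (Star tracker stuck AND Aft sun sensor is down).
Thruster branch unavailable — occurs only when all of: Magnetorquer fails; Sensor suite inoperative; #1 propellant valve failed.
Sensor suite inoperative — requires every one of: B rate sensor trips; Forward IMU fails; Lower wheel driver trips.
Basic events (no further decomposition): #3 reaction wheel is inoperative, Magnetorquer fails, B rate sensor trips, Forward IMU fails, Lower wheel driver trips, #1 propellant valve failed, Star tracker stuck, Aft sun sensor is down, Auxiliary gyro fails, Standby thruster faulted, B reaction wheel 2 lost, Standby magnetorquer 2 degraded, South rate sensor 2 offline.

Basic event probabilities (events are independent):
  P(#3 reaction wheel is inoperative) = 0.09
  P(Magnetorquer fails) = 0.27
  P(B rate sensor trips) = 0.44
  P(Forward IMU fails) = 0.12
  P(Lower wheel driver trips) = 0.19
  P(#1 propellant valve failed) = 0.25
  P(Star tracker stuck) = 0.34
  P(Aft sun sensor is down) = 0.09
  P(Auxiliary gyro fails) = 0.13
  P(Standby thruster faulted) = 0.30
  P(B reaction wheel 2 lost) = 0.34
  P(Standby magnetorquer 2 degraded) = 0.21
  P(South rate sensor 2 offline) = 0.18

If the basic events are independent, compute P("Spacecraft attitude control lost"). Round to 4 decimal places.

0.7705

P(Sensor suite inoperative) [AND] = 0.44 × 0.12 × 0.19 = 0.010032
P(Thruster branch unavailable) [AND] = 0.27 × 0.010032 × 0.25 = 0.000677
P(Backup chain fails) [AND] = 0.34 × 0.09 = 0.030600
P(Reaction-wheel cluster unavailable) [OR] = 1 − (1−0.09) × (1−0.000677) × (1−0.030600) = 0.118443
P(Momentum path fails) [OR] = 1 − (1−0.13) × (1−0.30) × (1−0.34) × (1−0.21) = 0.682467
P(Spacecraft attitude control lost) [OR] = 1 − (1−0.118443) × (1−0.682467) × (1−0.18) = 0.770463
Rounded to 4 decimal places: P(Spacecraft attitude control lost) ≈ 0.7705.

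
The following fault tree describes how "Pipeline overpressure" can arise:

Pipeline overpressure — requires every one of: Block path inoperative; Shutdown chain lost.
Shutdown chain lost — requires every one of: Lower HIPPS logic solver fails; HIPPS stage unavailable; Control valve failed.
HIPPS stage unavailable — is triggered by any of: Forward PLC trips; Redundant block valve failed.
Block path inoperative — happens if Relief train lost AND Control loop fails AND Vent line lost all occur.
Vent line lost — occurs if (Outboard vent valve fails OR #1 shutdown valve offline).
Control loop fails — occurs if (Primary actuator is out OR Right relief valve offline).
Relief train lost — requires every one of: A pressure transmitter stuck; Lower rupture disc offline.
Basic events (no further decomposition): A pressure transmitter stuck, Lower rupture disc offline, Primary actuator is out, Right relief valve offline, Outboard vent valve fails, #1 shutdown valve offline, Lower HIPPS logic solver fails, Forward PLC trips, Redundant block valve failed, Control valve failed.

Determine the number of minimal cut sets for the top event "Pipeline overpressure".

8

Relief train lost [AND]: one cut set from each child combined → 1 × 1 = 1 cut set(s).
Control loop fails [OR]: union of children's cut sets → 2 cut set(s).
Vent line lost [OR]: union of children's cut sets → 2 cut set(s).
Block path inoperative [AND]: one cut set from each child combined → 1 × 2 × 2 = 4 cut set(s).
HIPPS stage unavailable [OR]: union of children's cut sets → 2 cut set(s).
Shutdown chain lost [AND]: one cut set from each child combined → 1 × 2 × 1 = 2 cut set(s).
Pipeline overpressure [AND]: one cut set from each child combined → 4 × 2 = 8 cut set(s).
Minimal cut sets: {A pressure transmitter stuck, Control valve failed, Forward PLC trips, Lower HIPPS logic solver fails, Lower rupture disc offline, Outboard vent valve fails, Primary actuator is out}; {A pressure transmitter stuck, Control valve failed, Lower HIPPS logic solver fails, Lower rupture disc offline, Outboard vent valve fails, Primary actuator is out, Redundant block valve failed}; {#1 shutdown valve offline, A pressure transmitter stuck, Control valve failed, Forward PLC trips, Lower HIPPS logic solver fails, Lower rupture disc offline, Primary actuator is out}; {#1 shutdown valve offline, A pressure transmitter stuck, Control valve failed, Lower HIPPS logic solver fails, Lower rupture disc offline, Primary actuator is out, Redundant block valve failed}; {A pressure transmitter stuck, Control valve failed, Forward PLC trips, Lower HIPPS logic solver fails, Lower rupture disc offline, Outboard vent valve fails, Right relief valve offline}; {A pressure transmitter stuck, Control valve failed, Lower HIPPS logic solver fails, Lower rupture disc offline, Outboard vent valve fails, Redundant block valve failed, Right relief valve offline}; {#1 shutdown valve offline, A pressure transmitter stuck, Control valve failed, Forward PLC trips, Lower HIPPS logic solver fails, Lower rupture disc offline, Right relief valve offline}; {#1 shutdown valve offline, A pressure transmitter stuck, Control valve failed, Lower HIPPS logic solver fails, Lower rupture disc offline, Redundant block valve failed, Right relief valve offline}.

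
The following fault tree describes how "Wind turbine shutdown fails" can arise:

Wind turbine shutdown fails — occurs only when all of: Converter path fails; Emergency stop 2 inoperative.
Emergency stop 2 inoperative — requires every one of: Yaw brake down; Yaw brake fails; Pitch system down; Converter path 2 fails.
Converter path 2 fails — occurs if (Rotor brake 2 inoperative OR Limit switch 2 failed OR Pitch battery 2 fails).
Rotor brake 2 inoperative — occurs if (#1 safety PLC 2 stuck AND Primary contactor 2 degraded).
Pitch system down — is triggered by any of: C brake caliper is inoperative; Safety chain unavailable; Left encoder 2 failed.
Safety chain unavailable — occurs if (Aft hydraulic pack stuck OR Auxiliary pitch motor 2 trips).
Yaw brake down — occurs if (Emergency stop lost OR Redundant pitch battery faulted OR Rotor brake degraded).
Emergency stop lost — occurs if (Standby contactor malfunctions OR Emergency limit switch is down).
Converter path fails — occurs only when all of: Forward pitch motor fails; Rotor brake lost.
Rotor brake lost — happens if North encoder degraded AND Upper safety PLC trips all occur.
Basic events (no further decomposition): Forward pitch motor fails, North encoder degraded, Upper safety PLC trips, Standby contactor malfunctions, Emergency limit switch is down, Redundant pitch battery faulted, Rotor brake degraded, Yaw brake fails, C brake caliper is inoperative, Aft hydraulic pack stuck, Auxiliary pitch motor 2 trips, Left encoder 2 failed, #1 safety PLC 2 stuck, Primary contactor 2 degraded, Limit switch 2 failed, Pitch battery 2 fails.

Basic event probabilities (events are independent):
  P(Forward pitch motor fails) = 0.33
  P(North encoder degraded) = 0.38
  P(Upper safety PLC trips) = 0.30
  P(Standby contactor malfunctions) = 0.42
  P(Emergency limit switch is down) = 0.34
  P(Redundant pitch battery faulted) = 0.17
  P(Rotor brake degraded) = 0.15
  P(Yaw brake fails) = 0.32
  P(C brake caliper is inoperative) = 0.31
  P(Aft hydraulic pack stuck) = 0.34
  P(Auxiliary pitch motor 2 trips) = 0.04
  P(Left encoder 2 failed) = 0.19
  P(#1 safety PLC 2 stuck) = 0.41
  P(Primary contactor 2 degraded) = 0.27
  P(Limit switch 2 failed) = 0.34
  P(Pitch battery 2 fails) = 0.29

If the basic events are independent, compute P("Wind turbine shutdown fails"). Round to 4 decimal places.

0.0033

P(Rotor brake lost) [AND] = 0.38 × 0.30 = 0.114000
P(Converter path fails) [AND] = 0.33 × 0.114000 = 0.037620
P(Emergency stop lost) [OR] = 1 − (1−0.42) × (1−0.34) = 0.617200
P(Yaw brake down) [OR] = 1 − (1−0.617200) × (1−0.17) × (1−0.15) = 0.729935
P(Safety chain unavailable) [OR] = 1 − (1−0.34) × (1−0.04) = 0.366400
P(Pitch system down) [OR] = 1 − (1−0.31) × (1−0.366400) × (1−0.19) = 0.645881
P(Rotor brake 2 inoperative) [AND] = 0.41 × 0.27 = 0.110700
P(Converter path 2 fails) [OR] = 1 − (1−0.110700) × (1−0.34) × (1−0.29) = 0.583274
P(Emergency stop 2 inoperative) [AND] = 0.729935 × 0.32 × 0.645881 × 0.583274 = 0.087995
P(Wind turbine shutdown fails) [AND] = 0.037620 × 0.087995 = 0.003310
Rounded to 4 decimal places: P(Wind turbine shutdown fails) ≈ 0.0033.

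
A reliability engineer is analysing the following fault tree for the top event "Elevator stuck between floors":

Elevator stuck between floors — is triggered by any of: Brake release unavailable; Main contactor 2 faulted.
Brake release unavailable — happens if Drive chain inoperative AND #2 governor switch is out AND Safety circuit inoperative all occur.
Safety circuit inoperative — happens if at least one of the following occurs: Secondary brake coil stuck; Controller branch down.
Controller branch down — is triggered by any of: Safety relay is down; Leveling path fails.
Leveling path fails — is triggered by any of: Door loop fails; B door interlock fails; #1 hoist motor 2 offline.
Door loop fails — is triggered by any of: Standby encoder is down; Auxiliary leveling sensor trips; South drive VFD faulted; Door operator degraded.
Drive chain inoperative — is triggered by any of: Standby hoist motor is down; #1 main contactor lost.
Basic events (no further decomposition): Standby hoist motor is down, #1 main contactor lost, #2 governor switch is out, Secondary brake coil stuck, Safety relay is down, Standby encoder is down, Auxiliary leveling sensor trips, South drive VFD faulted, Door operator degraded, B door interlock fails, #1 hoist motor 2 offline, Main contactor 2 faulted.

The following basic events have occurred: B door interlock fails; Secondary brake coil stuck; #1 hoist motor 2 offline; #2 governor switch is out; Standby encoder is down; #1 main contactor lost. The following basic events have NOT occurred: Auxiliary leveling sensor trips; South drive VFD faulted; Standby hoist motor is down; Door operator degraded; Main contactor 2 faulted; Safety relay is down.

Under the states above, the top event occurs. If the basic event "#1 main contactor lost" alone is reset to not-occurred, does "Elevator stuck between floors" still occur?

No

Counterfactual: set "#1 main contactor lost" to not occurred.
Drive chain inoperative [OR]: Standby hoist motor is down=not, #1 main contactor lost=not → no input occurs → does not occur.
Door loop fails [OR]: Standby encoder is down=occurs, Auxiliary leveling sensor trips=not, South drive VFD faulted=not, Door operator degraded=not → at least one input occurs → occurs.
Leveling path fails [OR]: Door loop fails=occurs, B door interlock fails=occurs, #1 hoist motor 2 offline=occurs → at least one input occurs → occurs.
Controller branch down [OR]: Safety relay is down=not, Leveling path fails=occurs → at least one input occurs → occurs.
Safety circuit inoperative [OR]: Secondary brake coil stuck=occurs, Controller branch down=occurs → at least one input occurs → occurs.
Brake release unavailable [AND]: Drive chain inoperative=not, #2 governor switch is out=occurs, Safety circuit inoperative=occurs → not all inputs occur → does not occur.
Elevator stuck between floors [OR]: Brake release unavailable=not, Main contactor 2 faulted=not → no input occurs → does not occur.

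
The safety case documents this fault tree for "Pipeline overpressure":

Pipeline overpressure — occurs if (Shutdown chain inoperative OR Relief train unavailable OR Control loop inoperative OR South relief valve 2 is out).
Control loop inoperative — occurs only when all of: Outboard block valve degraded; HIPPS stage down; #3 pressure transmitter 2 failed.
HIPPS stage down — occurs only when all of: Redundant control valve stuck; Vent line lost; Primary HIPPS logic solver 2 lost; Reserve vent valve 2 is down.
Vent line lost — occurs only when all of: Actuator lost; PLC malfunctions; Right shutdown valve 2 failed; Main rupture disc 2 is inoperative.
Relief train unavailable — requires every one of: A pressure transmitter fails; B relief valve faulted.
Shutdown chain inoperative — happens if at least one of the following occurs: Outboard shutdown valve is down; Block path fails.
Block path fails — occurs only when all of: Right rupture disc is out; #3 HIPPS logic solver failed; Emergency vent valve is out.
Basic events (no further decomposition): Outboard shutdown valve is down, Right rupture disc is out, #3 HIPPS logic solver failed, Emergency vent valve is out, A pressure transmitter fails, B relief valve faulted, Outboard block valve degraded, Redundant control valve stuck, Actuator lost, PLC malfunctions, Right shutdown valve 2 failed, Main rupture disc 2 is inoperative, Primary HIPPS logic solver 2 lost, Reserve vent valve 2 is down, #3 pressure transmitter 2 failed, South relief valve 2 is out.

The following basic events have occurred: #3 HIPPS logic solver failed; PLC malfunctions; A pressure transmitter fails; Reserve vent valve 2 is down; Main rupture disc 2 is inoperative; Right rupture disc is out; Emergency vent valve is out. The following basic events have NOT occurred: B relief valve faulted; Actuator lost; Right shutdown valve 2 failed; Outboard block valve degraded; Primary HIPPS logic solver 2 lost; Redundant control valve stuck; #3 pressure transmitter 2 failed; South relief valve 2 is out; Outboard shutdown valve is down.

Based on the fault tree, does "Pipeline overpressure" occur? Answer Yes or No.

Block path fails [AND]: Right rupture disc is out=occurs, #3 HIPPS logic solver failed=occurs, Emergency vent valve is out=occurs → all inputs occur → occurs.
Shutdown chain inoperative [OR]: Outboard shutdown valve is down=not, Block path fails=occurs → at least one input occurs → occurs.
Relief train unavailable [AND]: A pressure transmitter fails=occurs, B relief valve faulted=not → not all inputs occur → does not occur.
Vent line lost [AND]: Actuator lost=not, PLC malfunctions=occurs, Right shutdown valve 2 failed=not, Main rupture disc 2 is inoperative=occurs → not all inputs occur → does not occur.
HIPPS stage down [AND]: Redundant control valve stuck=not, Vent line lost=not, Primary HIPPS logic solver 2 lost=not, Reserve vent valve 2 is down=occurs → not all inputs occur → does not occur.
Control loop inoperative [AND]: Outboard block valve degraded=not, HIPPS stage down=not, #3 pressure transmitter 2 failed=not → not all inputs occur → does not occur.
Pipeline overpressure [OR]: Shutdown chain inoperative=occurs, Relief train unavailable=not, Control loop inoperative=not, South relief valve 2 is out=not → at least one input occurs → occurs.

Yes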